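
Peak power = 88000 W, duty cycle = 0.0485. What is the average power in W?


P_avg = 88000 * 0.0485 = 4268.0 W

4268.0 W


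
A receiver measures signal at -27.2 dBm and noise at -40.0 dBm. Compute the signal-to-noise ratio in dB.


SNR = -27.2 - (-40.0) = 12.8 dB

12.8 dB


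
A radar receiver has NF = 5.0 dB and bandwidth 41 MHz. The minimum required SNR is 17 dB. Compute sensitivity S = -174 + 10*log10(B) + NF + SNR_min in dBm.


10*log10(41000000.0) = 76.13
S = -174 + 76.13 + 5.0 + 17 = -75.9 dBm

-75.9 dBm


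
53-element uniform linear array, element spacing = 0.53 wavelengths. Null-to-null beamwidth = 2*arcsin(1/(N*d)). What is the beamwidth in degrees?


1/(N*d) = 1/(53*0.53) = 0.0356
BW = 2*arcsin(0.0356) = 4.1 degrees

4.1 degrees


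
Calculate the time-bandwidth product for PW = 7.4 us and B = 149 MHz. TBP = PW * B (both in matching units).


TBP = 7.4 * 149 = 1102.6

1102.6


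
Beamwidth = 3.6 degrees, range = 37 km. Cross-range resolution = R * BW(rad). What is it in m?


BW_rad = 0.062831853
CR = 37000 * 0.062831853 = 2324.8 m

2324.8 m


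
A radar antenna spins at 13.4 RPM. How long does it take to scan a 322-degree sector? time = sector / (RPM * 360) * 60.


t = 322 / (13.4 * 360) * 60 = 4.0 s

4.0 s


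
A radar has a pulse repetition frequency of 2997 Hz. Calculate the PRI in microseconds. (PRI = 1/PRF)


PRI = 1/2997 = 0.000333667 s = 333.7 us

333.7 us


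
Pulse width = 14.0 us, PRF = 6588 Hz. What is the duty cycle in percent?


DC = 14.0e-6 * 6588 * 100 = 9.22%

9.22%


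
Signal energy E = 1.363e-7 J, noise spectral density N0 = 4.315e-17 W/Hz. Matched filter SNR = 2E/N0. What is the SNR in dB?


SNR_lin = 2 * 1.363e-7 / 4.315e-17 = 6.317e9
SNR_dB = 10*log10(6.317e9) = 98.0 dB

98.0 dB


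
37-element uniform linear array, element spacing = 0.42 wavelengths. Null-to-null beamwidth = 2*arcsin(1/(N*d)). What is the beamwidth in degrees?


1/(N*d) = 1/(37*0.42) = 0.06435
BW = 2*arcsin(0.06435) = 7.4 degrees

7.4 degrees


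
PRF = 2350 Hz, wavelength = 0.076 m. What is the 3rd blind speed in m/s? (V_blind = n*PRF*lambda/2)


V_blind = 3 * 2350 * 0.076 / 2 = 267.9 m/s

267.9 m/s


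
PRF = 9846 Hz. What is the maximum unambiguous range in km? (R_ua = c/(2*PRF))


R_ua = 3e8 / (2 * 9846) = 15234.6 m = 15.2 km

15.2 km


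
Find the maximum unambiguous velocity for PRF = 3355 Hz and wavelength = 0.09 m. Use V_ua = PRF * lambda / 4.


V_ua = 3355 * 0.09 / 4 = 75.5 m/s

75.5 m/s


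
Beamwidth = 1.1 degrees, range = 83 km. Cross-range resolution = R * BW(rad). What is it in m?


BW_rad = 0.019198622
CR = 83000 * 0.019198622 = 1593.5 m

1593.5 m


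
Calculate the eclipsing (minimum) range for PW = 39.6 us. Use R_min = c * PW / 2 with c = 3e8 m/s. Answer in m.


R_min = 3e8 * 39.6e-6 / 2 = 5940.0 m

5940.0 m


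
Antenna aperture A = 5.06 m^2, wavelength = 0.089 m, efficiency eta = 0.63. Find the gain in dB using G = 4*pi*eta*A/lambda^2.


G_linear = 4*pi*0.63*5.06/0.089^2 = 5057.33
G_dB = 10*log10(5057.33) = 37.0 dB

37.0 dB


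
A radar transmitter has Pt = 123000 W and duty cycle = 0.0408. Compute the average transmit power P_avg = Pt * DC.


P_avg = 123000 * 0.0408 = 5018.4 W

5018.4 W


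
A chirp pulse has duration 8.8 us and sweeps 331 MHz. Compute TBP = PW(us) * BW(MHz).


TBP = 8.8 * 331 = 2912.8

2912.8


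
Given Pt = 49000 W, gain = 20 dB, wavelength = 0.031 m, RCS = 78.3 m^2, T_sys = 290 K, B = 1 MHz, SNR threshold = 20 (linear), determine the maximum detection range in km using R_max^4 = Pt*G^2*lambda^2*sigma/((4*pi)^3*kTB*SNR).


G_lin = 10^(20/10) = 100.0
R^4 = 49000 * 100.0^2 * 0.031^2 * 78.3 / ((4*pi)^3 * 1.38e-23 * 290 * 1000000.0 * 20)
R^4 = 2.32137e17 m^4
R_max = (2.32137e17)^(1/4) = 21950.1 m = 22.0 km

22.0 km


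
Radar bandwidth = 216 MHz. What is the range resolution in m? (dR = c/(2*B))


dR = 3e8 / (2 * 216000000.0) = 0.69 m

0.69 m


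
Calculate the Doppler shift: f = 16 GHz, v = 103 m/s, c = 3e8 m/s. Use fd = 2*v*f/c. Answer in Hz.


fd = 2 * 103 * 16000000000.0 / 3e8 = 10986.7 Hz

10986.7 Hz


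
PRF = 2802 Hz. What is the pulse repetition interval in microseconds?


PRI = 1/2802 = 0.0003568879 s = 356.9 us

356.9 us


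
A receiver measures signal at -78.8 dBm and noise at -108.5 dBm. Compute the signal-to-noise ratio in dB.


SNR = -78.8 - (-108.5) = 29.7 dB

29.7 dB


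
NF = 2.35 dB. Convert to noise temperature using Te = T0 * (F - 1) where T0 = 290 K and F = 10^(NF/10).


NF_lin = 10^(2.35/10) = 1.717908
Te = 290 * (1.717908 - 1) = 208.2 K

208.2 K


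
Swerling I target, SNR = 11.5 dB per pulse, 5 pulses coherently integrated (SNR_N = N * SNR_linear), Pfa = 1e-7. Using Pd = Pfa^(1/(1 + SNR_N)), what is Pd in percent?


SNR_lin = 10^(11.5/10) = 14.12538
SNR_N = 5 * 14.12538 = 70.6269
1/(1 + SNR_N) = 1/71.6269 = 0.0139612
Pd = (1e-7)^0.0139612 = 0.79849
Pd = 79.8%

79.8%


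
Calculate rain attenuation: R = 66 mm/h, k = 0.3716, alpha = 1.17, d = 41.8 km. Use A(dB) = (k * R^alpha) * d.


gamma = 0.3716 * 66^1.17 = 49.996789 dB/km
A = 49.996789 * 41.8 = 2089.87 dB

2089.87 dB


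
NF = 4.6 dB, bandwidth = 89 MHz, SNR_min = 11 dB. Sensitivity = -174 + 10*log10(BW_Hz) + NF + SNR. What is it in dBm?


10*log10(89000000.0) = 79.49
S = -174 + 79.49 + 4.6 + 11 = -78.9 dBm

-78.9 dBm


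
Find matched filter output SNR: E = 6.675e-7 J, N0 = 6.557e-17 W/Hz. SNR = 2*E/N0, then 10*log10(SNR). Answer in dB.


SNR_lin = 2 * 6.675e-7 / 6.557e-17 = 2.036e10
SNR_dB = 10*log10(2.036e10) = 103.1 dB

103.1 dB


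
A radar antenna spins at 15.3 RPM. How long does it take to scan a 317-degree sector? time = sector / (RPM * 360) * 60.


t = 317 / (15.3 * 360) * 60 = 3.45 s

3.45 s


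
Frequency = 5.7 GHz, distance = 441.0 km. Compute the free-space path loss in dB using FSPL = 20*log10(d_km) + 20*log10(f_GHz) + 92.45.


20*log10(441.0) = 52.89
20*log10(5.7) = 15.12
FSPL = 160.5 dB

160.5 dB


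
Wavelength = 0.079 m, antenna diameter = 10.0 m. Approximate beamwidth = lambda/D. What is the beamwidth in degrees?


BW_rad = 0.079 / 10.0 = 0.0079
BW_deg = 0.45 degrees

0.45 degrees


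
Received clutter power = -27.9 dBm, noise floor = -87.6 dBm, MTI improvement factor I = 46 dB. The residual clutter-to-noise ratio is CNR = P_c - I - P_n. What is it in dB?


CNR = -27.9 - 46 - (-87.6) = 13.7 dB

13.7 dB


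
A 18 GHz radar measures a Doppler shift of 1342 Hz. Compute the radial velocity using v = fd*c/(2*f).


v = 1342 * 3e8 / (2 * 18000000000.0) = 11.2 m/s

11.2 m/s


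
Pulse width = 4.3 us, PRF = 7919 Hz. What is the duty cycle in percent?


DC = 4.3e-6 * 7919 * 100 = 3.41%

3.41%


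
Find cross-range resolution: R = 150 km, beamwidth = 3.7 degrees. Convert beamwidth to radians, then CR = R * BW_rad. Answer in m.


BW_rad = 0.064577182
CR = 150000 * 0.064577182 = 9686.6 m

9686.6 m


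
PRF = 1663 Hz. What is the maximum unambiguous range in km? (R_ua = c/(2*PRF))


R_ua = 3e8 / (2 * 1663) = 90198.4 m = 90.2 km

90.2 km


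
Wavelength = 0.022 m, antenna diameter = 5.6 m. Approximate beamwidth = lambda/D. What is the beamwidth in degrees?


BW_rad = 0.022 / 5.6 = 0.003929
BW_deg = 0.23 degrees

0.23 degrees


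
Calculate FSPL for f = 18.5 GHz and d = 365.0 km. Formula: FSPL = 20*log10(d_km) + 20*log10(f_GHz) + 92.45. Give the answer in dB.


20*log10(365.0) = 51.25
20*log10(18.5) = 25.34
FSPL = 169.0 dB

169.0 dB


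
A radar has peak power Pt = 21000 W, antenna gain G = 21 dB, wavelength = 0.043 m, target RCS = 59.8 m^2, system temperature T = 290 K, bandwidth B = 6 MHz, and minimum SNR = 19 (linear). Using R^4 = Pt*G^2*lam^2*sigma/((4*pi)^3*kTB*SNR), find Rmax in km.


G_lin = 10^(21/10) = 125.892541
R^4 = 21000 * 125.892541^2 * 0.043^2 * 59.8 / ((4*pi)^3 * 1.38e-23 * 290 * 6000000.0 * 19)
R^4 = 4.06486e16 m^4
R_max = (4.06486e16)^(1/4) = 14199.1 m = 14.2 km

14.2 km


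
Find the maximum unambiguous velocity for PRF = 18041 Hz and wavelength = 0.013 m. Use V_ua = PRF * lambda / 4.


V_ua = 18041 * 0.013 / 4 = 58.6 m/s

58.6 m/s


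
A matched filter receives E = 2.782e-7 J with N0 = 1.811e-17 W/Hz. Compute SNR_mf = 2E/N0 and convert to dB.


SNR_lin = 2 * 2.782e-7 / 1.811e-17 = 3.072e10
SNR_dB = 10*log10(3.072e10) = 104.9 dB

104.9 dB


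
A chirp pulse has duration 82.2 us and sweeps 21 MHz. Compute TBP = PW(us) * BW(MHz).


TBP = 82.2 * 21 = 1726.2

1726.2


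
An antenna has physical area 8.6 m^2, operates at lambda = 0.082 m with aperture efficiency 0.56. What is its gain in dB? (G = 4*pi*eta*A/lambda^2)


G_linear = 4*pi*0.56*8.6/0.082^2 = 9000.54
G_dB = 10*log10(9000.54) = 39.5 dB

39.5 dB


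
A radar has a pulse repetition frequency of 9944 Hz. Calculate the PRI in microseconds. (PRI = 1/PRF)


PRI = 1/9944 = 0.0001005632 s = 100.6 us

100.6 us


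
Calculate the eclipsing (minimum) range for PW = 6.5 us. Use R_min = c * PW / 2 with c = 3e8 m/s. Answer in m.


R_min = 3e8 * 6.5e-6 / 2 = 975.0 m

975.0 m


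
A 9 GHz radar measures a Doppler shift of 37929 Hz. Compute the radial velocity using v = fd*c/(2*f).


v = 37929 * 3e8 / (2 * 9000000000.0) = 632.2 m/s

632.2 m/s


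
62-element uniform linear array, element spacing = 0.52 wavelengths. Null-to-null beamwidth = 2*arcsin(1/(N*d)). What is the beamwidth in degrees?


1/(N*d) = 1/(62*0.52) = 0.031017
BW = 2*arcsin(0.031017) = 3.6 degrees

3.6 degrees


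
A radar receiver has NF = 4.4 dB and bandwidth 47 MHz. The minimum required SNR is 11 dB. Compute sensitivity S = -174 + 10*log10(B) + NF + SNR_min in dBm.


10*log10(47000000.0) = 76.72
S = -174 + 76.72 + 4.4 + 11 = -81.9 dBm

-81.9 dBm


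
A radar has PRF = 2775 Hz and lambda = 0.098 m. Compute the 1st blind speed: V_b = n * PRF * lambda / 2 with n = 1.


V_blind = 1 * 2775 * 0.098 / 2 = 136.0 m/s

136.0 m/s


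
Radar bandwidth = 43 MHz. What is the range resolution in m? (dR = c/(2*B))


dR = 3e8 / (2 * 43000000.0) = 3.49 m

3.49 m


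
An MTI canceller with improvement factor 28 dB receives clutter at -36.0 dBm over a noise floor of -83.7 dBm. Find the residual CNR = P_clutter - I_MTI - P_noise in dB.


CNR = -36.0 - 28 - (-83.7) = 19.7 dB

19.7 dB


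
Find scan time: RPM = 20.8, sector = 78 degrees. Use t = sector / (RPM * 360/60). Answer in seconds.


t = 78 / (20.8 * 360) * 60 = 0.63 s

0.63 s


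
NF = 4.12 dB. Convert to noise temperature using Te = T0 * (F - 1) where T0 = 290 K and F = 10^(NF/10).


NF_lin = 10^(4.12/10) = 2.58226
Te = 290 * (2.58226 - 1) = 458.9 K

458.9 K


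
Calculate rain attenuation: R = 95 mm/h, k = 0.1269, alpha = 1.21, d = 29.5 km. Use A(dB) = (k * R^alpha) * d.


gamma = 0.1269 * 95^1.21 = 31.36947 dB/km
A = 31.36947 * 29.5 = 925.4 dB

925.4 dB


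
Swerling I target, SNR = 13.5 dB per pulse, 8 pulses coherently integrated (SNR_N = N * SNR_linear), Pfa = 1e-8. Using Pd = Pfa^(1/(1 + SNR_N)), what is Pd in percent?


SNR_lin = 10^(13.5/10) = 22.38721
SNR_N = 8 * 22.38721 = 179.09768
1/(1 + SNR_N) = 1/180.09768 = 0.0055525
Pd = (1e-8)^0.0055525 = 0.90278
Pd = 90.3%

90.3%


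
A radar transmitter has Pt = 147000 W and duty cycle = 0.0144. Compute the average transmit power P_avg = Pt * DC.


P_avg = 147000 * 0.0144 = 2116.8 W

2116.8 W


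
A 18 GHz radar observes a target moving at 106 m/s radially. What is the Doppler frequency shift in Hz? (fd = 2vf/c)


fd = 2 * 106 * 18000000000.0 / 3e8 = 12720.0 Hz

12720.0 Hz


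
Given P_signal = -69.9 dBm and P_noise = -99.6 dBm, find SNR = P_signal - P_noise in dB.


SNR = -69.9 - (-99.6) = 29.7 dB

29.7 dB


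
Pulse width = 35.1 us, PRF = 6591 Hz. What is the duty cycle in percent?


DC = 35.1e-6 * 6591 * 100 = 23.13%

23.13%


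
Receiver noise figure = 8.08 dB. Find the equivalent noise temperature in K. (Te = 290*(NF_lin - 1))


NF_lin = 10^(8.08/10) = 6.426877
Te = 290 * (6.426877 - 1) = 1573.8 K

1573.8 K


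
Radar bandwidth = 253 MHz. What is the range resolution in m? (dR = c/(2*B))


dR = 3e8 / (2 * 253000000.0) = 0.59 m

0.59 m


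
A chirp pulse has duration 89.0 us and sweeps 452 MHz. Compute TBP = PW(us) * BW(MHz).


TBP = 89.0 * 452 = 40228.0

40228.0


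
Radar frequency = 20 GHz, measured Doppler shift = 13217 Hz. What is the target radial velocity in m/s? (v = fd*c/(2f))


v = 13217 * 3e8 / (2 * 20000000000.0) = 99.1 m/s

99.1 m/s


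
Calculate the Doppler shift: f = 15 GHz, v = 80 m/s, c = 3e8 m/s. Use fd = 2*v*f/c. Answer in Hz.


fd = 2 * 80 * 15000000000.0 / 3e8 = 8000.0 Hz

8000.0 Hz


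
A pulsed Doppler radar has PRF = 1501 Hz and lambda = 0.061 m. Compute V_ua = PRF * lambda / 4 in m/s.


V_ua = 1501 * 0.061 / 4 = 22.9 m/s

22.9 m/s


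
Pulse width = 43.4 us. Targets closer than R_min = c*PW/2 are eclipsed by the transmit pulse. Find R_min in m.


R_min = 3e8 * 43.4e-6 / 2 = 6510.0 m

6510.0 m


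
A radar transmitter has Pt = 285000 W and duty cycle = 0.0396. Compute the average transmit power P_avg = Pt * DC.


P_avg = 285000 * 0.0396 = 11286.0 W

11286.0 W


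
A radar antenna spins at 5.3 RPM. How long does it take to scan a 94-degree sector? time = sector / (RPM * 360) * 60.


t = 94 / (5.3 * 360) * 60 = 2.96 s

2.96 s


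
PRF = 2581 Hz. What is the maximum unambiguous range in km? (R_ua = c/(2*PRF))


R_ua = 3e8 / (2 * 2581) = 58117.0 m = 58.1 km

58.1 km


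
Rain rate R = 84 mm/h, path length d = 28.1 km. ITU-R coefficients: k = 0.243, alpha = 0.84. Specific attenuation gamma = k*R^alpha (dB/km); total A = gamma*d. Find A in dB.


gamma = 0.243 * 84^0.84 = 10.046178 dB/km
A = 10.046178 * 28.1 = 282.3 dB

282.3 dB


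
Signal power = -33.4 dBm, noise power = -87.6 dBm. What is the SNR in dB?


SNR = -33.4 - (-87.6) = 54.2 dB

54.2 dB


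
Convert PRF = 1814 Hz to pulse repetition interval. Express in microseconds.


PRI = 1/1814 = 0.0005512679 s = 551.3 us

551.3 us


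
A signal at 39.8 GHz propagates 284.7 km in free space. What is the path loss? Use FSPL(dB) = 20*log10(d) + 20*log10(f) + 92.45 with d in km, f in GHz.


20*log10(284.7) = 49.09
20*log10(39.8) = 32.0
FSPL = 173.5 dB

173.5 dB


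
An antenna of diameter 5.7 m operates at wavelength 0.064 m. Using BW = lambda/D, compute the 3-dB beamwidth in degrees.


BW_rad = 0.064 / 5.7 = 0.011228
BW_deg = 0.64 degrees

0.64 degrees


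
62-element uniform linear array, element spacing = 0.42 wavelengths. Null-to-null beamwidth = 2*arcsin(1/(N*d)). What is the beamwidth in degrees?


1/(N*d) = 1/(62*0.42) = 0.038402
BW = 2*arcsin(0.038402) = 4.4 degrees

4.4 degrees


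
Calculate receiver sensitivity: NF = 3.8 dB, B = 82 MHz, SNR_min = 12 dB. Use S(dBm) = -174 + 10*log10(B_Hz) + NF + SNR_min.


10*log10(82000000.0) = 79.14
S = -174 + 79.14 + 3.8 + 12 = -79.1 dBm

-79.1 dBm


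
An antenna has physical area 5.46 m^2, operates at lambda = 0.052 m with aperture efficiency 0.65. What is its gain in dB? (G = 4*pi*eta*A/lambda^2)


G_linear = 4*pi*0.65*5.46/0.052^2 = 16493.36
G_dB = 10*log10(16493.36) = 42.2 dB

42.2 dB


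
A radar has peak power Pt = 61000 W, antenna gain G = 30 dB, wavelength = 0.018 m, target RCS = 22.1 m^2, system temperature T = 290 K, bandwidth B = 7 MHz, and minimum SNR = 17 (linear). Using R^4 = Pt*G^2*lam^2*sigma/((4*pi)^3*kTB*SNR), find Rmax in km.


G_lin = 10^(30/10) = 1000.0
R^4 = 61000 * 1000.0^2 * 0.018^2 * 22.1 / ((4*pi)^3 * 1.38e-23 * 290 * 7000000.0 * 17)
R^4 = 4.62182e17 m^4
R_max = (4.62182e17)^(1/4) = 26073.7 m = 26.1 km

26.1 km


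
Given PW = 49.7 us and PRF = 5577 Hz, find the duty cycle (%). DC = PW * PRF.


DC = 49.7e-6 * 5577 * 100 = 27.72%

27.72%


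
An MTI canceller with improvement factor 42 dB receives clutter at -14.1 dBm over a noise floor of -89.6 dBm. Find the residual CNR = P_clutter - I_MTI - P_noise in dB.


CNR = -14.1 - 42 - (-89.6) = 33.5 dB

33.5 dB


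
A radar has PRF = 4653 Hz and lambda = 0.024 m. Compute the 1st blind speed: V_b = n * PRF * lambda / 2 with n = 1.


V_blind = 1 * 4653 * 0.024 / 2 = 55.8 m/s

55.8 m/s


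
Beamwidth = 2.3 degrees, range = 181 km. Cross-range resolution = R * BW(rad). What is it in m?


BW_rad = 0.040142573
CR = 181000 * 0.040142573 = 7265.8 m

7265.8 m


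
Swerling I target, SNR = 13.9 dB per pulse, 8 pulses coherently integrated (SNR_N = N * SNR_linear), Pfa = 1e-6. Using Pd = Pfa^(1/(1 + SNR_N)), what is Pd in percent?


SNR_lin = 10^(13.9/10) = 24.54709
SNR_N = 8 * 24.54709 = 196.37672
1/(1 + SNR_N) = 1/197.37672 = 0.0050665
Pd = (1e-6)^0.0050665 = 0.9324
Pd = 93.2%

93.2%


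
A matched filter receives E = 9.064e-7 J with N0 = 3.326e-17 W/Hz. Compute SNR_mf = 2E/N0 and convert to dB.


SNR_lin = 2 * 9.064e-7 / 3.326e-17 = 5.45e10
SNR_dB = 10*log10(5.45e10) = 107.4 dB

107.4 dB


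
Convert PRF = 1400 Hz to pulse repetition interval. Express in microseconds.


PRI = 1/1400 = 0.0007142857 s = 714.3 us

714.3 us


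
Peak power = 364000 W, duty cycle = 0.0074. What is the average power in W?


P_avg = 364000 * 0.0074 = 2693.6 W

2693.6 W


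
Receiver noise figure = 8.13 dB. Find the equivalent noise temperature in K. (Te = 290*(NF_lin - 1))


NF_lin = 10^(8.13/10) = 6.501297
Te = 290 * (6.501297 - 1) = 1595.4 K

1595.4 K


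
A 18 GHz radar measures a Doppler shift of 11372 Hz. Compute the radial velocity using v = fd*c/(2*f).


v = 11372 * 3e8 / (2 * 18000000000.0) = 94.8 m/s

94.8 m/s


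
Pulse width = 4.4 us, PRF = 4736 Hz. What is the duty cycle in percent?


DC = 4.4e-6 * 4736 * 100 = 2.08%

2.08%


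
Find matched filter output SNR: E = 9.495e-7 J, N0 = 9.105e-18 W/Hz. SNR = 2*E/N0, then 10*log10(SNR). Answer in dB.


SNR_lin = 2 * 9.495e-7 / 9.105e-18 = 2.086e11
SNR_dB = 10*log10(2.086e11) = 113.2 dB

113.2 dB


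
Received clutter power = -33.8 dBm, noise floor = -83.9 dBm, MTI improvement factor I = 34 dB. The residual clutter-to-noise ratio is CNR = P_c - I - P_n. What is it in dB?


CNR = -33.8 - 34 - (-83.9) = 16.1 dB

16.1 dB


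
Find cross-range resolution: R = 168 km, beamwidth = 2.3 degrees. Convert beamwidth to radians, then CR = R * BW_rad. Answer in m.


BW_rad = 0.040142573
CR = 168000 * 0.040142573 = 6744.0 m

6744.0 m


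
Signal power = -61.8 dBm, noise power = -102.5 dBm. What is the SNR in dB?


SNR = -61.8 - (-102.5) = 40.7 dB

40.7 dB


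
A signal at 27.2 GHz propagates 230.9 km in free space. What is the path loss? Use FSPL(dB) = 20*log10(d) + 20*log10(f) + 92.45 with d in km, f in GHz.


20*log10(230.9) = 47.27
20*log10(27.2) = 28.69
FSPL = 168.4 dB

168.4 dB


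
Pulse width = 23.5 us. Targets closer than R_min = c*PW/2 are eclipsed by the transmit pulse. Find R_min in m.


R_min = 3e8 * 23.5e-6 / 2 = 3525.0 m

3525.0 m


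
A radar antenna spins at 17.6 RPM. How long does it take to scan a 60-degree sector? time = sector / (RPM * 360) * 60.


t = 60 / (17.6 * 360) * 60 = 0.57 s

0.57 s


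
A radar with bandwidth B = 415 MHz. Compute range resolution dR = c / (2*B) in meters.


dR = 3e8 / (2 * 415000000.0) = 0.36 m

0.36 m


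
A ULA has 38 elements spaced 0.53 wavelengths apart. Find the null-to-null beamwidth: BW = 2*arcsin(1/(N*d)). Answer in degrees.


1/(N*d) = 1/(38*0.53) = 0.049652
BW = 2*arcsin(0.049652) = 5.7 degrees

5.7 degrees


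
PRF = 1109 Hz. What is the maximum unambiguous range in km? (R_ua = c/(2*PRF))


R_ua = 3e8 / (2 * 1109) = 135257.0 m = 135.3 km

135.3 km


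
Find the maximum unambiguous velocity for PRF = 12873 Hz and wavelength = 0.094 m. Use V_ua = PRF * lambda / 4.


V_ua = 12873 * 0.094 / 4 = 302.5 m/s

302.5 m/s


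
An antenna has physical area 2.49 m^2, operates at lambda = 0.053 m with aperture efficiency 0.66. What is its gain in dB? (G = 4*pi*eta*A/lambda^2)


G_linear = 4*pi*0.66*2.49/0.053^2 = 7351.93
G_dB = 10*log10(7351.93) = 38.7 dB

38.7 dB


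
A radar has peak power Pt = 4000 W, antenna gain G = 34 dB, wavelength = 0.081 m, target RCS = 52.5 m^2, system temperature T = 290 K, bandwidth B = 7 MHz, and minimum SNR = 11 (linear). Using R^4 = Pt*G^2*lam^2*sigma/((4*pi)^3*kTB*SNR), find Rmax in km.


G_lin = 10^(34/10) = 2511.886432
R^4 = 4000 * 2511.886432^2 * 0.081^2 * 52.5 / ((4*pi)^3 * 1.38e-23 * 290 * 7000000.0 * 11)
R^4 = 1.42165e19 m^4
R_max = (1.42165e19)^(1/4) = 61404.2 m = 61.4 km

61.4 km


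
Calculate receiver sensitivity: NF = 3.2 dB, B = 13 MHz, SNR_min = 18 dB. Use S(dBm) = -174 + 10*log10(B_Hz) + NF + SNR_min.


10*log10(13000000.0) = 71.14
S = -174 + 71.14 + 3.2 + 18 = -81.7 dBm

-81.7 dBm


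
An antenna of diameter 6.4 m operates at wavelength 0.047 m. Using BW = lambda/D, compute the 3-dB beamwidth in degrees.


BW_rad = 0.047 / 6.4 = 0.007344
BW_deg = 0.42 degrees

0.42 degrees


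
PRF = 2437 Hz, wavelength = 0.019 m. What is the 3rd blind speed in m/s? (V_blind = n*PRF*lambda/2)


V_blind = 3 * 2437 * 0.019 / 2 = 69.5 m/s

69.5 m/s


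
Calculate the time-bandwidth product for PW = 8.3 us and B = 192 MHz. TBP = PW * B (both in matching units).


TBP = 8.3 * 192 = 1593.6

1593.6


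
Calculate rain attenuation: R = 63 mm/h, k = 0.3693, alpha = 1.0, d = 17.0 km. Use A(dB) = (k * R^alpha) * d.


gamma = 0.3693 * 63^1.0 = 23.2659 dB/km
A = 23.2659 * 17.0 = 395.52 dB

395.52 dB


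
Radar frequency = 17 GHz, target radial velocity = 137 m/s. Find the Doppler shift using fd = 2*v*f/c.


fd = 2 * 137 * 17000000000.0 / 3e8 = 15526.7 Hz

15526.7 Hz


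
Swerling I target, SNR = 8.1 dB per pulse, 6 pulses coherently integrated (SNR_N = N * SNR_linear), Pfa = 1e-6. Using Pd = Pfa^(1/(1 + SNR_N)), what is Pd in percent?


SNR_lin = 10^(8.1/10) = 6.45654
SNR_N = 6 * 6.45654 = 38.73924
1/(1 + SNR_N) = 1/39.73924 = 0.025164
Pd = (1e-6)^0.025164 = 0.70634
Pd = 70.6%

70.6%


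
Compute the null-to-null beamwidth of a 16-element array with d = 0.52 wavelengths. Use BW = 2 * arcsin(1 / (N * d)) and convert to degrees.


1/(N*d) = 1/(16*0.52) = 0.120192
BW = 2*arcsin(0.120192) = 13.8 degrees

13.8 degrees


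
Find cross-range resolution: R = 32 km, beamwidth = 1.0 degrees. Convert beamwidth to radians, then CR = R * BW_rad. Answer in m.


BW_rad = 0.017453293
CR = 32000 * 0.017453293 = 558.5 m

558.5 m


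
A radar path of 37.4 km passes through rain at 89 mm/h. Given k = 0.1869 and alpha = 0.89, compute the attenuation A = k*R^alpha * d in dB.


gamma = 0.1869 * 89^0.89 = 10.152346 dB/km
A = 10.152346 * 37.4 = 379.7 dB

379.7 dB


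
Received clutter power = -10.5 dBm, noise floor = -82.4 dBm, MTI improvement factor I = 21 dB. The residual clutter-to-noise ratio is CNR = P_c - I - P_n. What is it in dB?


CNR = -10.5 - 21 - (-82.4) = 50.9 dB

50.9 dB


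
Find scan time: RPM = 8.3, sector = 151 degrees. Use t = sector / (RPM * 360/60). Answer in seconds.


t = 151 / (8.3 * 360) * 60 = 3.03 s

3.03 s


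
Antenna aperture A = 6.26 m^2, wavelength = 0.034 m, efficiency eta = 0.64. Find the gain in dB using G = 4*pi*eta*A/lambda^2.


G_linear = 4*pi*0.64*6.26/0.034^2 = 43551.82
G_dB = 10*log10(43551.82) = 46.4 dB

46.4 dB


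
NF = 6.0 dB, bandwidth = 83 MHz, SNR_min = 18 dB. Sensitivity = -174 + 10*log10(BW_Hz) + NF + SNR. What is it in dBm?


10*log10(83000000.0) = 79.19
S = -174 + 79.19 + 6.0 + 18 = -70.8 dBm

-70.8 dBm


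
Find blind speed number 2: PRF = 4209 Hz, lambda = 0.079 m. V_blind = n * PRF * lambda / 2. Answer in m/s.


V_blind = 2 * 4209 * 0.079 / 2 = 332.5 m/s

332.5 m/s


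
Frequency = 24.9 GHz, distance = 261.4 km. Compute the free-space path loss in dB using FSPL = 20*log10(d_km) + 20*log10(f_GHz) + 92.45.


20*log10(261.4) = 48.35
20*log10(24.9) = 27.92
FSPL = 168.7 dB

168.7 dB


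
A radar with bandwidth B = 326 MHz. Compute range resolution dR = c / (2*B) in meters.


dR = 3e8 / (2 * 326000000.0) = 0.46 m

0.46 m


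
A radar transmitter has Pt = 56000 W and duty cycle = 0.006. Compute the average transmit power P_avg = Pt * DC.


P_avg = 56000 * 0.006 = 336.0 W

336.0 W


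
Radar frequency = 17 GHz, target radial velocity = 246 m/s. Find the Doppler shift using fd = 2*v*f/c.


fd = 2 * 246 * 17000000000.0 / 3e8 = 27880.0 Hz

27880.0 Hz


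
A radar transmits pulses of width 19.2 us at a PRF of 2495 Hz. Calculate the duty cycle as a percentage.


DC = 19.2e-6 * 2495 * 100 = 4.79%

4.79%


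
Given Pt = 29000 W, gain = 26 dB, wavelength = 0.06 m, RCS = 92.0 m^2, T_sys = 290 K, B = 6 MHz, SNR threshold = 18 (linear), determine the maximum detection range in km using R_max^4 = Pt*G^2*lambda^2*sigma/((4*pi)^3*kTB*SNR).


G_lin = 10^(26/10) = 398.107171
R^4 = 29000 * 398.107171^2 * 0.06^2 * 92.0 / ((4*pi)^3 * 1.38e-23 * 290 * 6000000.0 * 18)
R^4 = 1.77483e18 m^4
R_max = (1.77483e18)^(1/4) = 36499.7 m = 36.5 km

36.5 km


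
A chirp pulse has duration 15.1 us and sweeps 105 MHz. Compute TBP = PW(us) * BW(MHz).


TBP = 15.1 * 105 = 1585.5

1585.5


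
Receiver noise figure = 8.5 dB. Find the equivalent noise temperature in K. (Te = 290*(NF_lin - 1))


NF_lin = 10^(8.5/10) = 7.079458
Te = 290 * (7.079458 - 1) = 1763.0 K

1763.0 K


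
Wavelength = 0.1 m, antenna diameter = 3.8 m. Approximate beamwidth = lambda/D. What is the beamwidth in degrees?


BW_rad = 0.1 / 3.8 = 0.026316
BW_deg = 1.51 degrees

1.51 degrees


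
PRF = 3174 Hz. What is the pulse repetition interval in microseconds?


PRI = 1/3174 = 0.0003150599 s = 315.1 us

315.1 us


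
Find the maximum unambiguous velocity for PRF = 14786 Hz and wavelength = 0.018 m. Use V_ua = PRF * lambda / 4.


V_ua = 14786 * 0.018 / 4 = 66.5 m/s

66.5 m/s


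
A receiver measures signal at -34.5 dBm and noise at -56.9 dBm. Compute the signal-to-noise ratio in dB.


SNR = -34.5 - (-56.9) = 22.4 dB

22.4 dB


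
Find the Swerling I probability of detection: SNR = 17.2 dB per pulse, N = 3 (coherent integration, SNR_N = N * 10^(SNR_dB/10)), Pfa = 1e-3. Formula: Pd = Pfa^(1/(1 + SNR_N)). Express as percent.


SNR_lin = 10^(17.2/10) = 52.48075
SNR_N = 3 * 52.48075 = 157.44225
1/(1 + SNR_N) = 1/158.44225 = 0.0063114
Pd = (1e-3)^0.0063114 = 0.95734
Pd = 95.7%

95.7%


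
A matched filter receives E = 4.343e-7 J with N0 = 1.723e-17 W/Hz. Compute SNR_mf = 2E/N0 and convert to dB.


SNR_lin = 2 * 4.343e-7 / 1.723e-17 = 5.041e10
SNR_dB = 10*log10(5.041e10) = 107.0 dB

107.0 dB


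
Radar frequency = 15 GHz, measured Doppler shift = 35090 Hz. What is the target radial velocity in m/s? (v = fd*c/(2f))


v = 35090 * 3e8 / (2 * 15000000000.0) = 350.9 m/s

350.9 m/s


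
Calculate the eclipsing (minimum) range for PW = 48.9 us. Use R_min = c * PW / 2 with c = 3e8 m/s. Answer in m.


R_min = 3e8 * 48.9e-6 / 2 = 7335.0 m

7335.0 m


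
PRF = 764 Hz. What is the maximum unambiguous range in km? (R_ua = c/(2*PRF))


R_ua = 3e8 / (2 * 764) = 196335.1 m = 196.3 km

196.3 km


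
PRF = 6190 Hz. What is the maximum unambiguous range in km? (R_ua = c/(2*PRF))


R_ua = 3e8 / (2 * 6190) = 24232.6 m = 24.2 km

24.2 km


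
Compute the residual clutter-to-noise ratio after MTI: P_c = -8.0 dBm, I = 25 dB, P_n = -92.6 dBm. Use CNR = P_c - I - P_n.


CNR = -8.0 - 25 - (-92.6) = 59.6 dB

59.6 dB


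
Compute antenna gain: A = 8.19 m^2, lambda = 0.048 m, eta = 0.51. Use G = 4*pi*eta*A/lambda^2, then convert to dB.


G_linear = 4*pi*0.51*8.19/0.048^2 = 22781.46
G_dB = 10*log10(22781.46) = 43.6 dB

43.6 dB


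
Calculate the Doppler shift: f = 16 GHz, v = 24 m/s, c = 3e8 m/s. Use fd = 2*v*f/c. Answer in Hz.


fd = 2 * 24 * 16000000000.0 / 3e8 = 2560.0 Hz

2560.0 Hz


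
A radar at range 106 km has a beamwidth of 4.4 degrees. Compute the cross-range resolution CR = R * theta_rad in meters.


BW_rad = 0.076794487
CR = 106000 * 0.076794487 = 8140.2 m

8140.2 m


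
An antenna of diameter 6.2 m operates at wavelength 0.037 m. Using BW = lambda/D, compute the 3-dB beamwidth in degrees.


BW_rad = 0.037 / 6.2 = 0.005968
BW_deg = 0.34 degrees

0.34 degrees


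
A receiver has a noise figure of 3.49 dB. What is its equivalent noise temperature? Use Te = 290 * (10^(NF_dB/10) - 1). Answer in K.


NF_lin = 10^(3.49/10) = 2.233572
Te = 290 * (2.233572 - 1) = 357.7 K

357.7 K


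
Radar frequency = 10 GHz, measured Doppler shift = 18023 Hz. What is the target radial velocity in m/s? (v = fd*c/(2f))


v = 18023 * 3e8 / (2 * 10000000000.0) = 270.3 m/s

270.3 m/s


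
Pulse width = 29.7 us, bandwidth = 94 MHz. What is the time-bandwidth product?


TBP = 29.7 * 94 = 2791.8

2791.8


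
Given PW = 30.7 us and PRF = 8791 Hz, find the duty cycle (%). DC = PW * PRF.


DC = 30.7e-6 * 8791 * 100 = 26.99%

26.99%


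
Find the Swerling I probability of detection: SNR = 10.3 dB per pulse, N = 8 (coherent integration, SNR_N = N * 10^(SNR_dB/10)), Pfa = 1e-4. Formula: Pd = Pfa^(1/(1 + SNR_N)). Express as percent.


SNR_lin = 10^(10.3/10) = 10.71519
SNR_N = 8 * 10.71519 = 85.72152
1/(1 + SNR_N) = 1/86.72152 = 0.0115312
Pd = (1e-4)^0.0115312 = 0.89924
Pd = 89.9%

89.9%


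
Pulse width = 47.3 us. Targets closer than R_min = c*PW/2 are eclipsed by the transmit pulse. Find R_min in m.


R_min = 3e8 * 47.3e-6 / 2 = 7095.0 m

7095.0 m


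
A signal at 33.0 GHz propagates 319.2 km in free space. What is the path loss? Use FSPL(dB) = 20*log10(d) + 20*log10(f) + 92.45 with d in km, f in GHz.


20*log10(319.2) = 50.08
20*log10(33.0) = 30.37
FSPL = 172.9 dB

172.9 dB


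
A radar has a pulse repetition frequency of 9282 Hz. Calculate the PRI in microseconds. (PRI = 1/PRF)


PRI = 1/9282 = 0.0001077354 s = 107.7 us

107.7 us


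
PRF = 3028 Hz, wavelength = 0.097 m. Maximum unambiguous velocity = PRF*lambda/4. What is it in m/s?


V_ua = 3028 * 0.097 / 4 = 73.4 m/s

73.4 m/s


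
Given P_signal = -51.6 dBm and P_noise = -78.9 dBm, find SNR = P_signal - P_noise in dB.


SNR = -51.6 - (-78.9) = 27.3 dB

27.3 dB


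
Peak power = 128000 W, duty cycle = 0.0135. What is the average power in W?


P_avg = 128000 * 0.0135 = 1728.0 W

1728.0 W


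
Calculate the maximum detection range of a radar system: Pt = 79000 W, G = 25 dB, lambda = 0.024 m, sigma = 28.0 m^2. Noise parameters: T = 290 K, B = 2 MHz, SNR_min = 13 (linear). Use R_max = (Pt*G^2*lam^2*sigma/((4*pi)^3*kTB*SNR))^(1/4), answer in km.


G_lin = 10^(25/10) = 316.227766
R^4 = 79000 * 316.227766^2 * 0.024^2 * 28.0 / ((4*pi)^3 * 1.38e-23 * 290 * 2000000.0 * 13)
R^4 = 6.1706e17 m^4
R_max = (6.1706e17)^(1/4) = 28027.3 m = 28.0 km

28.0 km


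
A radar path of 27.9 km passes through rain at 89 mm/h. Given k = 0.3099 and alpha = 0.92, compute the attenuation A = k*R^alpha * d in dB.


gamma = 0.3099 * 89^0.92 = 19.260182 dB/km
A = 19.260182 * 27.9 = 537.36 dB

537.36 dB


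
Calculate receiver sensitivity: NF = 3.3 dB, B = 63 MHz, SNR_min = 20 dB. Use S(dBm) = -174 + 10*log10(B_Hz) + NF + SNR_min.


10*log10(63000000.0) = 77.99
S = -174 + 77.99 + 3.3 + 20 = -72.7 dBm

-72.7 dBm


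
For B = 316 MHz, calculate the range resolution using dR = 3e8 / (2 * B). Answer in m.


dR = 3e8 / (2 * 316000000.0) = 0.47 m

0.47 m


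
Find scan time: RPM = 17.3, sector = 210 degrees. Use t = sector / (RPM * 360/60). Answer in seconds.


t = 210 / (17.3 * 360) * 60 = 2.02 s

2.02 s


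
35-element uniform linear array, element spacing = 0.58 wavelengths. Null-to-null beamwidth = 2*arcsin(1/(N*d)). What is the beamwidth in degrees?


1/(N*d) = 1/(35*0.58) = 0.049261
BW = 2*arcsin(0.049261) = 5.6 degrees

5.6 degrees


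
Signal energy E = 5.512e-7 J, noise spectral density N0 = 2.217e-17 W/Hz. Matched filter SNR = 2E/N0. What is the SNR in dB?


SNR_lin = 2 * 5.512e-7 / 2.217e-17 = 4.972e10
SNR_dB = 10*log10(4.972e10) = 107.0 dB

107.0 dB


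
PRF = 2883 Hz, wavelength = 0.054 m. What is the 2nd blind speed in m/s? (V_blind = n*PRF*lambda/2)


V_blind = 2 * 2883 * 0.054 / 2 = 155.7 m/s

155.7 m/s


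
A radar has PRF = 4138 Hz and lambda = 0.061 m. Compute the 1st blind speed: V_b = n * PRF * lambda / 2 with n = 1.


V_blind = 1 * 4138 * 0.061 / 2 = 126.2 m/s

126.2 m/s


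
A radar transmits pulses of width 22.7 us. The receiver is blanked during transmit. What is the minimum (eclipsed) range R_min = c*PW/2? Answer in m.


R_min = 3e8 * 22.7e-6 / 2 = 3405.0 m

3405.0 m


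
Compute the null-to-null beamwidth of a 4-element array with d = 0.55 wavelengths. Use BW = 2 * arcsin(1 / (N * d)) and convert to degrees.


1/(N*d) = 1/(4*0.55) = 0.454545
BW = 2*arcsin(0.454545) = 54.1 degrees

54.1 degrees


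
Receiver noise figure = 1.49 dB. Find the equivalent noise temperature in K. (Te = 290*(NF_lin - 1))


NF_lin = 10^(1.49/10) = 1.409289
Te = 290 * (1.409289 - 1) = 118.7 K

118.7 K


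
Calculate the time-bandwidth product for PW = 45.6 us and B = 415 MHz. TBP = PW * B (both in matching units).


TBP = 45.6 * 415 = 18924.0

18924.0


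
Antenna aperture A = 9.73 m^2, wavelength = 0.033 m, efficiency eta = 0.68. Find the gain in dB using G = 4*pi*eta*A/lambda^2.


G_linear = 4*pi*0.68*9.73/0.033^2 = 76349.07
G_dB = 10*log10(76349.07) = 48.8 dB

48.8 dB


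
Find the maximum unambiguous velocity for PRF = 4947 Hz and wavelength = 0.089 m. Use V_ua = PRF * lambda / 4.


V_ua = 4947 * 0.089 / 4 = 110.1 m/s

110.1 m/s


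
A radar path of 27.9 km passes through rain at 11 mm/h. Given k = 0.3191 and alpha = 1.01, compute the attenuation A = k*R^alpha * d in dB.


gamma = 0.3191 * 11^1.01 = 3.595286 dB/km
A = 3.595286 * 27.9 = 100.31 dB

100.31 dB


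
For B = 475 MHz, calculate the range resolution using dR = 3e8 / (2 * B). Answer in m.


dR = 3e8 / (2 * 475000000.0) = 0.32 m

0.32 m


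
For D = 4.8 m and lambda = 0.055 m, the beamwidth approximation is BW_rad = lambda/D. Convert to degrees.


BW_rad = 0.055 / 4.8 = 0.011458
BW_deg = 0.66 degrees

0.66 degrees


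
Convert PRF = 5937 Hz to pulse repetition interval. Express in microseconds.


PRI = 1/5937 = 0.0001684352 s = 168.4 us

168.4 us


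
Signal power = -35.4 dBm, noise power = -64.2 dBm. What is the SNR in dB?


SNR = -35.4 - (-64.2) = 28.8 dB

28.8 dB


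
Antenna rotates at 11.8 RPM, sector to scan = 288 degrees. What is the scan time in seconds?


t = 288 / (11.8 * 360) * 60 = 4.07 s

4.07 s


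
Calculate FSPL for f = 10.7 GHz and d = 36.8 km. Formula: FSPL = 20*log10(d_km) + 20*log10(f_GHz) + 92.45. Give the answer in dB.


20*log10(36.8) = 31.32
20*log10(10.7) = 20.59
FSPL = 144.4 dB

144.4 dB


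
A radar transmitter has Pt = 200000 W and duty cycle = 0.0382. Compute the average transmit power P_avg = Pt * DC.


P_avg = 200000 * 0.0382 = 7640.0 W

7640.0 W


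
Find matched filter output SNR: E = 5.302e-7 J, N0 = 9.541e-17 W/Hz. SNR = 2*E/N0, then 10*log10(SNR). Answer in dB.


SNR_lin = 2 * 5.302e-7 / 9.541e-17 = 1.111e10
SNR_dB = 10*log10(1.111e10) = 100.5 dB

100.5 dB


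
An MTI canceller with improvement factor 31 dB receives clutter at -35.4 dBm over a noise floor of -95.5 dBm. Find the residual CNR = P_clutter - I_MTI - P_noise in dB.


CNR = -35.4 - 31 - (-95.5) = 29.1 dB

29.1 dB


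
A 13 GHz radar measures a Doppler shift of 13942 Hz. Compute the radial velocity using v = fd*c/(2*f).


v = 13942 * 3e8 / (2 * 13000000000.0) = 160.9 m/s

160.9 m/s


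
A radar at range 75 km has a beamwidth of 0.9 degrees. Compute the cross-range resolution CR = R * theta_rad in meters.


BW_rad = 0.015707963
CR = 75000 * 0.015707963 = 1178.1 m

1178.1 m


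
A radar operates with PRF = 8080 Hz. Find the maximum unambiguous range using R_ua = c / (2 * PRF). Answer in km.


R_ua = 3e8 / (2 * 8080) = 18564.4 m = 18.6 km

18.6 km


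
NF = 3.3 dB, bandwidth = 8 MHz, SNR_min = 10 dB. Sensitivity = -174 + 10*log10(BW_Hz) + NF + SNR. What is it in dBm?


10*log10(8000000.0) = 69.03
S = -174 + 69.03 + 3.3 + 10 = -91.7 dBm

-91.7 dBm


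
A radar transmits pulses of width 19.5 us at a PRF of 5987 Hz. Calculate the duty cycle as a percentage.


DC = 19.5e-6 * 5987 * 100 = 11.67%

11.67%


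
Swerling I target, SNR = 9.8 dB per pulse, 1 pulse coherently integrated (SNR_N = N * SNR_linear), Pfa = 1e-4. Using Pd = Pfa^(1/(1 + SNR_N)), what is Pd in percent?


SNR_lin = 10^(9.8/10) = 9.54993
SNR_N = 1 * 9.54993 = 9.54993
1/(1 + SNR_N) = 1/10.54993 = 0.0947874
Pd = (1e-4)^0.0947874 = 0.41769
Pd = 41.8%

41.8%


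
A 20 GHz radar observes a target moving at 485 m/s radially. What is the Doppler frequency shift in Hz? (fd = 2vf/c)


fd = 2 * 485 * 20000000000.0 / 3e8 = 64666.7 Hz

64666.7 Hz


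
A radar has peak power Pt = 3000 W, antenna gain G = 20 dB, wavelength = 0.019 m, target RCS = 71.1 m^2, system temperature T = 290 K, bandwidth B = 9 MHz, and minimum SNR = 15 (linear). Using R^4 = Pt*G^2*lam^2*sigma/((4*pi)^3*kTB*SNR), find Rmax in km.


G_lin = 10^(20/10) = 100.0
R^4 = 3000 * 100.0^2 * 0.019^2 * 71.1 / ((4*pi)^3 * 1.38e-23 * 290 * 9000000.0 * 15)
R^4 = 7.1822e14 m^4
R_max = (7.1822e14)^(1/4) = 5176.8 m = 5.2 km

5.2 km


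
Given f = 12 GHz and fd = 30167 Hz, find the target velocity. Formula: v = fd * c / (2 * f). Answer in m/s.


v = 30167 * 3e8 / (2 * 12000000000.0) = 377.1 m/s

377.1 m/s


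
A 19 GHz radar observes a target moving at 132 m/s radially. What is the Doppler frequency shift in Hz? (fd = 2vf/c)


fd = 2 * 132 * 19000000000.0 / 3e8 = 16720.0 Hz

16720.0 Hz


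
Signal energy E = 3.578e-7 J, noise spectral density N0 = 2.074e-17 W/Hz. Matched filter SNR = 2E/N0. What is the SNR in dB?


SNR_lin = 2 * 3.578e-7 / 2.074e-17 = 3.45e10
SNR_dB = 10*log10(3.45e10) = 105.4 dB

105.4 dB


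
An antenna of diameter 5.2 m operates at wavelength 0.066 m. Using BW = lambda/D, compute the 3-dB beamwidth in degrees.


BW_rad = 0.066 / 5.2 = 0.012692
BW_deg = 0.73 degrees

0.73 degrees


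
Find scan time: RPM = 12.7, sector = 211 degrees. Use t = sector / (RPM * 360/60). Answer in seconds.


t = 211 / (12.7 * 360) * 60 = 2.77 s

2.77 s


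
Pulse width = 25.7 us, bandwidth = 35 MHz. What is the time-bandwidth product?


TBP = 25.7 * 35 = 899.5

899.5


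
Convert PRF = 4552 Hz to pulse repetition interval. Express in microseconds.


PRI = 1/4552 = 0.0002196837 s = 219.7 us

219.7 us


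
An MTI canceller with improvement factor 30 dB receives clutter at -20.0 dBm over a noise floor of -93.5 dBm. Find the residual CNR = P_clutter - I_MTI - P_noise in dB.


CNR = -20.0 - 30 - (-93.5) = 43.5 dB

43.5 dB


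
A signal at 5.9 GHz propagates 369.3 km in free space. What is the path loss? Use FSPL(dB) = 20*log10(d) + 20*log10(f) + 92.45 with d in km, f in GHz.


20*log10(369.3) = 51.35
20*log10(5.9) = 15.42
FSPL = 159.2 dB

159.2 dB


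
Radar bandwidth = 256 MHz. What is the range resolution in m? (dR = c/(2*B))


dR = 3e8 / (2 * 256000000.0) = 0.59 m

0.59 m


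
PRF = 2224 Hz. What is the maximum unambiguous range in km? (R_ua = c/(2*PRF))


R_ua = 3e8 / (2 * 2224) = 67446.0 m = 67.4 km

67.4 km


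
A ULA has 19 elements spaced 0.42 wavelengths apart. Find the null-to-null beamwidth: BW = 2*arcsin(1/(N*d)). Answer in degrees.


1/(N*d) = 1/(19*0.42) = 0.125313
BW = 2*arcsin(0.125313) = 14.4 degrees

14.4 degrees


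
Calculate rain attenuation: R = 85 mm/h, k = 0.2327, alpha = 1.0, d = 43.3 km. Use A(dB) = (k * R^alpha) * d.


gamma = 0.2327 * 85^1.0 = 19.7795 dB/km
A = 19.7795 * 43.3 = 856.45 dB

856.45 dB
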